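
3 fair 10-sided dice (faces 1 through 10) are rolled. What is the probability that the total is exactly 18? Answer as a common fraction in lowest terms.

There are 10^3 = 1000 equally likely outcomes.
The number of ordered 3-tuples from {1,…,10} summing to 18 is 73.
P(sum = 18) = 73/1000.

73/1000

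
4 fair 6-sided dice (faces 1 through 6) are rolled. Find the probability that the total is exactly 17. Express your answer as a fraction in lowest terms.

13/162

There are 6^4 = 1296 equally likely outcomes.
The number of ordered 4-tuples from {1,…,6} summing to 17 is 104.
P(sum = 17) = 104/1296 = 13/162.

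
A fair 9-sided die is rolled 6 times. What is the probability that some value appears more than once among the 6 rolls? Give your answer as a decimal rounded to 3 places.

P(all 6 different) = 9/9 · 8/9 · ··· · 4/9 ≈ 0.114.
P(at least two equal) = 1 − 0.114 = 0.886.

0.886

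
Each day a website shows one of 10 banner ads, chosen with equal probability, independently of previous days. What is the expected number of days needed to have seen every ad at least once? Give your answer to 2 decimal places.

29.29

After i distinct types are collected, each trial gives a new one with probability (10−i)/10, so the expected wait for the next new type is 10/(10−i).
E = 10/10 + 10/9 + 10/8 + 10/7 + 10/6 + 10/5 + 10/4 + 10/3 + 10/2 + 10/1 = 7381/252 ≈ 29.29.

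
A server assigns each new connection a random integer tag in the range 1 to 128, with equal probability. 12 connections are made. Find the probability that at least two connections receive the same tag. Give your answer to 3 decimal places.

0.412

It's easier to compute the probability that all 12 are distinct.
P(all distinct) = 128/128 · 127/128 · ··· · 117/128 ≈ 0.588.
So the probability of at least one match is 1 − 0.588 = 0.412.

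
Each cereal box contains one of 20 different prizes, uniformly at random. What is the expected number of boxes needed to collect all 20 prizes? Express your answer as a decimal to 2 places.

71.95

After i distinct types are collected, each trial gives a new one with probability (20−i)/20, so the expected wait for the next new type is 20/(20−i).
E = 20/20 + 20/19 + 20/18 + 20/17 + 20/16 + 20/15 + 20/14 + 20/13 + 20/12 + 20/11 + 20/10 + 20/9 + 20/8 + 20/7 + 20/6 + 20/5 + 20/4 + 20/3 + 20/2 + 20/1 = 279175675/3879876 ≈ 71.95.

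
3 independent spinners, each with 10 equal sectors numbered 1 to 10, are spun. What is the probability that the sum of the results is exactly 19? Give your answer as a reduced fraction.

69/1000

There are 10^3 = 1000 equally likely outcomes.
The number of ordered 3-tuples from {1,…,10} summing to 19 is 69.
P(sum = 19) = 69/1000.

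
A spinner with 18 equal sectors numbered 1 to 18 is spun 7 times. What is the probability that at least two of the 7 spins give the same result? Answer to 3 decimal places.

0.738

P(all 7 different) = 18/18 · 17/18 · ··· · 12/18 ≈ 0.262.
P(at least two equal) = 1 − 0.262 = 0.738.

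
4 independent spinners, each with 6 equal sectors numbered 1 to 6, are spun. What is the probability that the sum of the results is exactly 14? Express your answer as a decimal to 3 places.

There are 6^4 = 1296 equally likely outcomes.
The number of ordered 4-tuples from {1,…,6} summing to 14 is 146.
P(sum = 14) = 146/1296 = 73/648 ≈ 0.113.

0.113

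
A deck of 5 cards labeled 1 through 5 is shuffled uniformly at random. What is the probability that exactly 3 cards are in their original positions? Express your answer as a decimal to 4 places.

Choose which 3 of the 5 are fixed: C(5,3) = 10 ways.
The remaining 2 must have no fixed point: D(2) = 1.
P = 10·1/120 = 1/12 ≈ 0.0833.

0.0833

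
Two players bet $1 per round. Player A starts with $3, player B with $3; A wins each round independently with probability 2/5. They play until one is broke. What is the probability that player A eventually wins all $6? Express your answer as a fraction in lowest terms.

Let r = q/p = (3/5)/(2/5) = 3/2. The recurrence P(i) = p·P(i+1) + q·P(i−1) with P(0)=0, P(6)=1 gives P(i) = (1 − r^i)/(1 − r^6).
P(3) = (1 − (3/2)^3) / (1 − (3/2)^6) = 8/35.

8/35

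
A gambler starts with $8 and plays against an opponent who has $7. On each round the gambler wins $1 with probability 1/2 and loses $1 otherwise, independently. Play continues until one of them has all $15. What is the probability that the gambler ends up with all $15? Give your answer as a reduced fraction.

With a fair step, P(i) = ½P(i−1) + ½P(i+1) with P(0)=0, P(15)=1 has the linear solution P(i) = i/15.
P(8) = 8/15.

8/15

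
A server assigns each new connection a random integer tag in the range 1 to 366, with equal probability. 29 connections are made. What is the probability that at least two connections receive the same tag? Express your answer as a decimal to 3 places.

It's easier to compute the probability that all 29 are distinct.
P(all distinct) = 366/366 · 365/366 · ··· · 338/366 ≈ 0.320.
So the probability of at least one match is 1 − 0.320 = 0.680.

0.680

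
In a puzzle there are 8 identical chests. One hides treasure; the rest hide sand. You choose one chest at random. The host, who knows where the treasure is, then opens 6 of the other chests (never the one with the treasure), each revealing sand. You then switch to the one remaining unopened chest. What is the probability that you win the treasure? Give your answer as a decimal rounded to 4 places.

Your original chest holds the treasure with probability 1/8, so the other 7 collectively hold it with probability 7/8.
The host can always find 6 empty chests to open, so the reveals don't change that 7/8; it is now spread over the 1 remaining unopened chest.
P(win by switching) = (7/8) · (1/1) = 7/8 ≈ 0.8750.

0.8750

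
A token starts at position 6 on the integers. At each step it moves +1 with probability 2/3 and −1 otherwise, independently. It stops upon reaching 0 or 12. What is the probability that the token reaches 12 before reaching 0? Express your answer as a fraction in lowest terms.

64/65

Let r = q/p = (1/3)/(2/3) = 1/2. The recurrence P(i) = p·P(i+1) + q·P(i−1) with P(0)=0, P(12)=1 gives P(i) = (1 − r^i)/(1 − r^12).
P(6) = (1 − (1/2)^6) / (1 − (1/2)^12) = 64/65.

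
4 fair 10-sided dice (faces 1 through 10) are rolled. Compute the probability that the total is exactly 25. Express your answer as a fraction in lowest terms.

37/625

There are 10^4 = 10000 equally likely outcomes.
The number of ordered 4-tuples from {1,…,10} summing to 25 is 592.
P(sum = 25) = 592/10000 = 37/625.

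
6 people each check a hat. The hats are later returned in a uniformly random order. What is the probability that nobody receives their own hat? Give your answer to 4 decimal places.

0.3681

This is the derangement probability: permutations of 6 with no fixed point.
D(6) = 6! · (1 − 1/1! + 1/2! − ··· + (−1)^6/6!) = 265.
P = 265/720 = 53/144 ≈ 0.3681.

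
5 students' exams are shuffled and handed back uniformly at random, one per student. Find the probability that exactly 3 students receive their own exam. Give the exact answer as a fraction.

Choose which 3 of the 5 are fixed: C(5,3) = 10 ways.
The remaining 2 must have no fixed point: D(2) = 1.
P = 10·1/120 = 1/12.

1/12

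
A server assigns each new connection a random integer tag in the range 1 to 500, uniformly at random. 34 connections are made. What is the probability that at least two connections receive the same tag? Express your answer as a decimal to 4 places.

0.6827

It's easier to compute the probability that all 34 are distinct.
P(all distinct) = 500/500 · 499/500 · ··· · 467/500 ≈ 0.3173.
So the probability of at least one match is 1 − 0.3173 = 0.6827.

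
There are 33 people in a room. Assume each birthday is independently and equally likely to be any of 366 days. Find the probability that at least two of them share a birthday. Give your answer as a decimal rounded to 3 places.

It's easier to compute the probability that all 33 are distinct.
P(all distinct) = 366/366 · 365/366 · ··· · 334/366 ≈ 0.226.
So the probability of at least one match is 1 − 0.226 = 0.774.

0.774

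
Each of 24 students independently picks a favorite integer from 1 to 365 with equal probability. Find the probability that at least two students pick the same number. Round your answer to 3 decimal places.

It's easier to compute the probability that all 24 are distinct.
P(all distinct) = 365/365 · 364/365 · ··· · 342/365 ≈ 0.462.
So the probability of at least one match is 1 − 0.462 = 0.538.

0.538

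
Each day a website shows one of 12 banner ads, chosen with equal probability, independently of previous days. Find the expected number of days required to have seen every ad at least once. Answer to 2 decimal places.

After i distinct types are collected, each trial gives a new one with probability (12−i)/12, so the expected wait for the next new type is 12/(12−i).
E = 12/12 + 12/11 + 12/10 + 12/9 + 12/8 + 12/7 + 12/6 + 12/5 + 12/4 + 12/3 + 12/2 + 12/1 = 86021/2310 ≈ 37.24.

37.24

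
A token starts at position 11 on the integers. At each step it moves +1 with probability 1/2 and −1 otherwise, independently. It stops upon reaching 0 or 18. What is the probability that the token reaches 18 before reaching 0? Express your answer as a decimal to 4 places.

With a fair step, P(i) = ½P(i−1) + ½P(i+1) with P(0)=0, P(18)=1 has the linear solution P(i) = i/18.
P(11) = 11/18 ≈ 0.6111.

0.6111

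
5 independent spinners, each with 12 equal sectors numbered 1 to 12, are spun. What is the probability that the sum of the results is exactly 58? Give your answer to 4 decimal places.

There are 12^5 = 248832 equally likely outcomes.
The number of ordered 5-tuples from {1,…,12} summing to 58 is 15.
P(sum = 58) = 15/248832 = 5/82944 ≈ 0.0001.

0.0001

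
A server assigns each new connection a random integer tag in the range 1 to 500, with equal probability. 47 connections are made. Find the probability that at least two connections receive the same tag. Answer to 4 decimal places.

It's easier to compute the probability that all 47 are distinct.
P(all distinct) = 500/500 · 499/500 · ··· · 454/500 ≈ 0.1073.
So the probability of at least one match is 1 − 0.1073 = 0.8927.

0.8927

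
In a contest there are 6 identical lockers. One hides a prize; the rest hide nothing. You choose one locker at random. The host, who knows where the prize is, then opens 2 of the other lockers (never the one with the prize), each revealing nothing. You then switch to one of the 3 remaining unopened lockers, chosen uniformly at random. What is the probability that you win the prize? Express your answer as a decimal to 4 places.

0.2778

Your original locker holds the prize with probability 1/6, so the other 5 collectively hold it with probability 5/6.
The host can always find 2 empty lockers to open, so the reveals don't change that 5/6; it is now spread over the 3 remaining unopened lockers.
P(win by switching) = (5/6) · (1/3) = 5/18 ≈ 0.2778.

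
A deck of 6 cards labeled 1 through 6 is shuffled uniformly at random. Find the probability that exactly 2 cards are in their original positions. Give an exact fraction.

3/16

Choose which 2 of the 6 are fixed: C(6,2) = 15 ways.
The remaining 4 must have no fixed point: D(4) = 9.
P = 15·9/720 = 3/16.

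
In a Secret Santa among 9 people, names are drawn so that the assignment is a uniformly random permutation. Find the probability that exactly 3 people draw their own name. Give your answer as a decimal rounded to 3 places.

0.061

Choose which 3 of the 9 are fixed: C(9,3) = 84 ways.
The remaining 6 must have no fixed point: D(6) = 265.
P = 84·265/362880 = 53/864 ≈ 0.061.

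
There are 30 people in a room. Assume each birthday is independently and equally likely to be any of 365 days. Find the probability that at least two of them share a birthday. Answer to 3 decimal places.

0.706

It's easier to compute the probability that all 30 are distinct.
P(all distinct) = 365/365 · 364/365 · ··· · 336/365 ≈ 0.294.
So the probability of at least one match is 1 − 0.294 = 0.706.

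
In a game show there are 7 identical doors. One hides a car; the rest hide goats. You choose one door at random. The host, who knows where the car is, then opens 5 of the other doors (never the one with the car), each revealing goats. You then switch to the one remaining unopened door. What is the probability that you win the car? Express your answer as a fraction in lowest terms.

Your original door holds the car with probability 1/7, so the other 6 collectively hold it with probability 6/7.
The host can always find 5 empty doors to open, so the reveals don't change that 6/7; it is now spread over the 1 remaining unopened door.
P(win by switching) = (6/7) · (1/1) = 6/7.

6/7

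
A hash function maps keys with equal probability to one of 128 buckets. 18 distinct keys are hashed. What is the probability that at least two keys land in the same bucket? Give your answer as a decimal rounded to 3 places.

It's easier to compute the probability that all 18 are distinct.
P(all distinct) = 128/128 · 127/128 · ··· · 111/128 ≈ 0.285.
So the probability of at least one match is 1 − 0.285 = 0.715.

0.715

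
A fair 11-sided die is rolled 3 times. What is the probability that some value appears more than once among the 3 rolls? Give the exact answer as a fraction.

P(all 3 different) = 11/11 · 10/11 · ··· · 9/11 = 90/121.
P(at least two equal) = 1 − 90/121 = 31/121.

31/121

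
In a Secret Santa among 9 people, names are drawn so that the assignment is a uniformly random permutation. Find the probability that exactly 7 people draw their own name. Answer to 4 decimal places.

Choose which 7 of the 9 are fixed: C(9,7) = 36 ways.
The remaining 2 must have no fixed point: D(2) = 1.
P = 36·1/362880 = 1/10080 ≈ 0.0001.

0.0001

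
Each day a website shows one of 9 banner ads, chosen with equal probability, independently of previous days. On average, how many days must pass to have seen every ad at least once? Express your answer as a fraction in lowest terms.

After i distinct types are collected, each trial gives a new one with probability (9−i)/9, so the expected wait for the next new type is 9/(9−i).
E = 9/9 + 9/8 + 9/7 + 9/6 + 9/5 + 9/4 + 9/3 + 9/2 + 9/1 = 7129/280.

7129/280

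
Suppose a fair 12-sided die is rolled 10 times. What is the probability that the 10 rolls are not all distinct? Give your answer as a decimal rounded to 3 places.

P(all 10 different) = 12/12 · 11/12 · ··· · 3/12 ≈ 0.004.
P(at least two equal) = 1 − 0.004 = 0.996.

0.996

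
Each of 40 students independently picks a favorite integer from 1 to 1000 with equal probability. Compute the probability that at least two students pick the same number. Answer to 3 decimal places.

It's easier to compute the probability that all 40 are distinct.
P(all distinct) = 1000/1000 · 999/1000 · ··· · 961/1000 ≈ 0.454.
So the probability of at least one match is 1 − 0.454 = 0.546.

0.546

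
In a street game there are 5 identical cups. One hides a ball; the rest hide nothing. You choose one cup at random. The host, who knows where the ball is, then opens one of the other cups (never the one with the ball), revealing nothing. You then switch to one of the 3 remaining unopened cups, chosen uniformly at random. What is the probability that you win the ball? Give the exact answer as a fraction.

Your original cup holds the ball with probability 1/5, so the other 4 collectively hold it with probability 4/5.
The host can always find an empty cup to open, so this doesn't change that 4/5; it is now spread over the 3 remaining unopened cups.
P(win by switching) = (4/5) · (1/3) = 4/15.

4/15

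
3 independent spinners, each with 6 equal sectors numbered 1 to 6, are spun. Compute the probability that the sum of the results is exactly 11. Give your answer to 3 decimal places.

There are 6^3 = 216 equally likely outcomes.
The number of ordered 3-tuples from {1,…,6} summing to 11 is 27.
P(sum = 11) = 27/216 = 1/8 ≈ 0.125.

0.125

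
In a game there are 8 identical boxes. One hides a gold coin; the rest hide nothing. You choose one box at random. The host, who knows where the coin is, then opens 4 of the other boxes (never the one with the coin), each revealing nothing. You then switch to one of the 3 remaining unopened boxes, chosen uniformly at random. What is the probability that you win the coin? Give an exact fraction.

7/24

Your original box holds the coin with probability 1/8, so the other 7 collectively hold it with probability 7/8.
The host can always find 4 empty boxes to open, so the reveals don't change that 7/8; it is now spread over the 3 remaining unopened boxes.
P(win by switching) = (7/8) · (1/3) = 7/24.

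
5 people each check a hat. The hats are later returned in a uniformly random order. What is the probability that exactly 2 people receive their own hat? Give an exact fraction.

1/6

Choose which 2 of the 5 are fixed: C(5,2) = 10 ways.
The remaining 3 must have no fixed point: D(3) = 2.
P = 10·2/120 = 1/6.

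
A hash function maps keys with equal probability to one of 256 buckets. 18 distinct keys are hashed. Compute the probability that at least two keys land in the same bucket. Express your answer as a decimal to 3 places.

It's easier to compute the probability that all 18 are distinct.
P(all distinct) = 256/256 · 255/256 · ··· · 239/256 ≈ 0.542.
So the probability of at least one match is 1 − 0.542 = 0.458.

0.458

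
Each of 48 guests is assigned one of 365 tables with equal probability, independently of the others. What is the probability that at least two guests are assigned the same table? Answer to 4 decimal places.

It's easier to compute the probability that all 48 are distinct.
P(all distinct) = 365/365 · 364/365 · ··· · 318/365 ≈ 0.0394.
So the probability of at least one match is 1 − 0.0394 = 0.9606.

0.9606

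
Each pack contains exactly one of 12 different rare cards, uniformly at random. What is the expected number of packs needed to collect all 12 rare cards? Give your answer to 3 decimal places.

37.239

After i distinct types are collected, each trial gives a new one with probability (12−i)/12, so the expected wait for the next new type is 12/(12−i).
E = 12/12 + 12/11 + 12/10 + 12/9 + 12/8 + 12/7 + 12/6 + 12/5 + 12/4 + 12/3 + 12/2 + 12/1 = 86021/2310 ≈ 37.239.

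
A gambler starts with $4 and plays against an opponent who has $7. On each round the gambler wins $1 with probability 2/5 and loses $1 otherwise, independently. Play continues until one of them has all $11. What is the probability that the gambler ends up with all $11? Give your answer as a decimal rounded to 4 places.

0.0475

Let r = q/p = (3/5)/(2/5) = 3/2. The recurrence P(i) = p·P(i+1) + q·P(i−1) with P(0)=0, P(11)=1 gives P(i) = (1 − r^i)/(1 − r^11).
P(4) = (1 − (3/2)^4) / (1 − (3/2)^11) = 8320/175099 ≈ 0.0475.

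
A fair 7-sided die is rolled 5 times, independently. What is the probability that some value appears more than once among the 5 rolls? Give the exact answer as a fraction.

P(all 5 different) = 7/7 · 6/7 · ··· · 3/7 = 360/2401.
P(at least two equal) = 1 − 360/2401 = 2041/2401.

2041/2401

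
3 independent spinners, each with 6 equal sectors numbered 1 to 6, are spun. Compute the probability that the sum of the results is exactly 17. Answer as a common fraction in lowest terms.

There are 6^3 = 216 equally likely outcomes.
The number of ordered 3-tuples from {1,…,6} summing to 17 is 3.
P(sum = 17) = 3/216 = 1/72.

1/72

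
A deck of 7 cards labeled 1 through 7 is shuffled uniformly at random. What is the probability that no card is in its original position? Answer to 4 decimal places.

0.3679

This is the derangement probability: permutations of 7 with no fixed point.
D(7) = 7! · (1 − 1/1! + 1/2! − ··· + (−1)^7/7!) = 1854.
P = 1854/5040 = 103/280 ≈ 0.3679.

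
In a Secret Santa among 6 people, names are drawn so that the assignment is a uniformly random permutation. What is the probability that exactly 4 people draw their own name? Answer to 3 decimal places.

0.021

Choose which 4 of the 6 are fixed: C(6,4) = 15 ways.
The remaining 2 must have no fixed point: D(2) = 1.
P = 15·1/720 = 1/48 ≈ 0.021.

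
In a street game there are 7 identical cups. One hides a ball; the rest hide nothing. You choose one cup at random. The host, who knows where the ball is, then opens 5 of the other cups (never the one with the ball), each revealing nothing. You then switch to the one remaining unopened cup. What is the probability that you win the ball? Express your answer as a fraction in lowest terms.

Your original cup holds the ball with probability 1/7, so the other 6 collectively hold it with probability 6/7.
The host can always find 5 empty cups to open, so the reveals don't change that 6/7; it is now spread over the 1 remaining unopened cup.
P(win by switching) = (6/7) · (1/1) = 6/7.

6/7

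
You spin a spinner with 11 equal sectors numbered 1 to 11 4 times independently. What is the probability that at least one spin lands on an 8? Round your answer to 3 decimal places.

0.317

P(no spin lands on an 8) = (10/11)^4 ≈ 0.683.
P(at least one) = 1 − 0.683 = 0.317.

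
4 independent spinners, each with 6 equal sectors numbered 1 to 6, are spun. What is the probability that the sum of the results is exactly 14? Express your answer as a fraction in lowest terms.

73/648

There are 6^4 = 1296 equally likely outcomes.
The number of ordered 4-tuples from {1,…,6} summing to 14 is 146.
P(sum = 14) = 146/1296 = 73/648.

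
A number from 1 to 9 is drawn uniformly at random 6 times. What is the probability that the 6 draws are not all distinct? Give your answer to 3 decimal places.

0.886

P(all 6 different) = 9/9 · 8/9 · ··· · 4/9 ≈ 0.114.
P(at least two equal) = 1 − 0.114 = 0.886.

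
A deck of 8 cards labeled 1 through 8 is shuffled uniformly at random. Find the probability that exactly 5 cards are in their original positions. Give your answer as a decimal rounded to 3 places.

0.003

Choose which 5 of the 8 are fixed: C(8,5) = 56 ways.
The remaining 3 must have no fixed point: D(3) = 2.
P = 56·2/40320 = 1/360 ≈ 0.003.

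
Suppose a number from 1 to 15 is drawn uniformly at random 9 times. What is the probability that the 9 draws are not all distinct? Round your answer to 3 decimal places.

P(all 9 different) = 15/15 · 14/15 · ··· · 7/15 ≈ 0.047.
P(at least two equal) = 1 − 0.047 = 0.953.

0.953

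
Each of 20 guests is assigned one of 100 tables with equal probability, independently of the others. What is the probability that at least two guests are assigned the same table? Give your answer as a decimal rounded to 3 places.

0.870

It's easier to compute the probability that all 20 are distinct.
P(all distinct) = 100/100 · 99/100 · ··· · 81/100 ≈ 0.130.
So the probability of at least one match is 1 − 0.130 = 0.870.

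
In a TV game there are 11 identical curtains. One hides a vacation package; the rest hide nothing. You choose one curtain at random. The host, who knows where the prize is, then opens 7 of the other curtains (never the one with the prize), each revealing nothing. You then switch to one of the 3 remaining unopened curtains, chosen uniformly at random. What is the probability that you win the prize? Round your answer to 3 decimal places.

0.303

Your original curtain holds the prize with probability 1/11, so the other 10 collectively hold it with probability 10/11.
The host can always find 7 empty curtains to open, so the reveals don't change that 10/11; it is now spread over the 3 remaining unopened curtains.
P(win by switching) = (10/11) · (1/3) = 10/33 ≈ 0.303.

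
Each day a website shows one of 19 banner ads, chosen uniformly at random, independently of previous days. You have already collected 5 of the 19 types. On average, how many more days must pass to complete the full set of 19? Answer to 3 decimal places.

Starting from 5 distinct types, each trial gives a new one with probability (19−i)/19 when i types are held, so the wait for the next new type is 19/(19−i).
E = 19/14 + 19/13 + 19/12 + 19/11 + 19/10 + 19/9 + 19/8 + 19/7 + 19/6 + 19/5 + 19/4 + 19/3 + 19/2 + 19/1 = 22262927/360360 ≈ 61.780.

61.780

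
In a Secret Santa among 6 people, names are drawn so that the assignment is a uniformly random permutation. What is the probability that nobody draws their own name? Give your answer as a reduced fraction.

This is the derangement probability: permutations of 6 with no fixed point.
D(6) = 6! · (1 − 1/1! + 1/2! − ··· + (−1)^6/6!) = 265.
P = 265/720 = 53/144.

53/144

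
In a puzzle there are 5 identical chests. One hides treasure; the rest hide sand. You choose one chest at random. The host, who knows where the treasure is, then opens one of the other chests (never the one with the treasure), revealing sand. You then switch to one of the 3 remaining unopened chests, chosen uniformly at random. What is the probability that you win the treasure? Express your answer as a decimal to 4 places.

Your original chest holds the treasure with probability 1/5, so the other 4 collectively hold it with probability 4/5.
The host can always find an empty chest to open, so this doesn't change that 4/5; it is now spread over the 3 remaining unopened chests.
P(win by switching) = (4/5) · (1/3) = 4/15 ≈ 0.2667.

0.2667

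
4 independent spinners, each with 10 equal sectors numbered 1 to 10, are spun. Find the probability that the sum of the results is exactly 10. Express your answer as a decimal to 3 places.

0.008

There are 10^4 = 10000 equally likely outcomes.
The number of ordered 4-tuples from {1,…,10} summing to 10 is 84.
P(sum = 10) = 84/10000 = 21/2500 ≈ 0.008.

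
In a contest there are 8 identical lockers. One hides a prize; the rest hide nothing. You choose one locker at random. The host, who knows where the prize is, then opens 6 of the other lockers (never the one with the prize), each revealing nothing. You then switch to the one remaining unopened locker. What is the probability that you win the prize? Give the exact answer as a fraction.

7/8

Your original locker holds the prize with probability 1/8, so the other 7 collectively hold it with probability 7/8.
The host can always find 6 empty lockers to open, so the reveals don't change that 7/8; it is now spread over the 1 remaining unopened locker.
P(win by switching) = (7/8) · (1/1) = 7/8.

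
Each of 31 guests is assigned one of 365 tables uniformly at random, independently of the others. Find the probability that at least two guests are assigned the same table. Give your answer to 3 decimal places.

0.730

It's easier to compute the probability that all 31 are distinct.
P(all distinct) = 365/365 · 364/365 · ··· · 335/365 ≈ 0.270.
So the probability of at least one match is 1 − 0.270 = 0.730.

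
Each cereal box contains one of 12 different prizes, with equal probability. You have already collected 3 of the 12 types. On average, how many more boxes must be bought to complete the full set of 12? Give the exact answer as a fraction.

7129/210

Starting from 3 distinct types, each trial gives a new one with probability (12−i)/12 when i types are held, so the wait for the next new type is 12/(12−i).
E = 12/9 + 12/8 + 12/7 + 12/6 + 12/5 + 12/4 + 12/3 + 12/2 + 12/1 = 7129/210.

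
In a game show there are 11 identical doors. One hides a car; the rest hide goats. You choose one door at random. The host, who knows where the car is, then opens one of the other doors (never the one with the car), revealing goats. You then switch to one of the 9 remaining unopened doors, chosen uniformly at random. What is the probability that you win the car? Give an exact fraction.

Your original door holds the car with probability 1/11, so the other 10 collectively hold it with probability 10/11.
The host can always find an empty door to open, so this doesn't change that 10/11; it is now spread over the 9 remaining unopened doors.
P(win by switching) = (10/11) · (1/9) = 10/99.

10/99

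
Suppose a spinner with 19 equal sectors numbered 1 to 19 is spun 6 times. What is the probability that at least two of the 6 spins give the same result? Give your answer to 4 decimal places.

0.5848

P(all 6 different) = 19/19 · 18/19 · ··· · 14/19 ≈ 0.4152.
P(at least two equal) = 1 − 0.4152 = 0.5848.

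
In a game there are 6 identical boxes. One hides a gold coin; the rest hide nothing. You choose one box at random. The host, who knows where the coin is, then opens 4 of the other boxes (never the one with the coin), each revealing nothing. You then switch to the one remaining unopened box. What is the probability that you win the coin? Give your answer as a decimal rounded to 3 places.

0.833

Your original box holds the coin with probability 1/6, so the other 5 collectively hold it with probability 5/6.
The host can always find 4 empty boxes to open, so the reveals don't change that 5/6; it is now spread over the 1 remaining unopened box.
P(win by switching) = (5/6) · (1/1) = 5/6 ≈ 0.833.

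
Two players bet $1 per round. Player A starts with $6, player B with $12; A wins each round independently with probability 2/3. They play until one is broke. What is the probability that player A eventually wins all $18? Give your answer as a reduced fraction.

4096/4161

Let r = q/p = (1/3)/(2/3) = 1/2. The recurrence P(i) = p·P(i+1) + q·P(i−1) with P(0)=0, P(18)=1 gives P(i) = (1 − r^i)/(1 − r^18).
P(6) = (1 − (1/2)^6) / (1 − (1/2)^18) = 4096/4161.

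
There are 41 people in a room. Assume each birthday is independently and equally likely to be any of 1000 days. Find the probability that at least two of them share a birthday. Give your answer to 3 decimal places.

0.565

It's easier to compute the probability that all 41 are distinct.
P(all distinct) = 1000/1000 · 999/1000 · ··· · 960/1000 ≈ 0.435.
So the probability of at least one match is 1 − 0.435 = 0.565.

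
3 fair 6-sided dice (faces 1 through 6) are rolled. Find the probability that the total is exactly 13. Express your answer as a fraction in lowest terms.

7/72

There are 6^3 = 216 equally likely outcomes.
The number of ordered 3-tuples from {1,…,6} summing to 13 is 21.
P(sum = 13) = 21/216 = 7/72.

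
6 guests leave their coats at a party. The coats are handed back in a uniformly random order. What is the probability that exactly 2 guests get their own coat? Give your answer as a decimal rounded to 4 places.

Choose which 2 of the 6 are fixed: C(6,2) = 15 ways.
The remaining 4 must have no fixed point: D(4) = 9.
P = 15·9/720 = 3/16 ≈ 0.1875.

0.1875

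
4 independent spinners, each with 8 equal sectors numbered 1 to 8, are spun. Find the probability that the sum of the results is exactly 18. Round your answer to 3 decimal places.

There are 8^4 = 4096 equally likely outcomes.
The number of ordered 4-tuples from {1,…,8} summing to 18 is 344.
P(sum = 18) = 344/4096 = 43/512 ≈ 0.084.

0.084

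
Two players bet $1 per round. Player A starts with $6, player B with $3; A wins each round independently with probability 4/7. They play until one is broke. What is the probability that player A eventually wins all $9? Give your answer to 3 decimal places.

Let r = q/p = (3/7)/(4/7) = 3/4. The recurrence P(i) = p·P(i+1) + q·P(i−1) with P(0)=0, P(9)=1 gives P(i) = (1 − r^i)/(1 − r^9).
P(6) = (1 − (3/4)^6) / (1 − (3/4)^9) = 5824/6553 ≈ 0.889.

0.889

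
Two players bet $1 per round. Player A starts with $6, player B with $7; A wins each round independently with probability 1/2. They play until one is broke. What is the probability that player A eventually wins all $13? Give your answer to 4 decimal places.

With a fair step, P(i) = ½P(i−1) + ½P(i+1) with P(0)=0, P(13)=1 has the linear solution P(i) = i/13.
P(6) = 6/13 ≈ 0.4615.

0.4615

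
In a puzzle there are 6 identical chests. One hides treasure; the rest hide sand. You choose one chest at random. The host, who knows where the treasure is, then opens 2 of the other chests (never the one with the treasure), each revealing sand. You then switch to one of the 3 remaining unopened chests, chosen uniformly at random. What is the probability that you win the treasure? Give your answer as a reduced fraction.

5/18

Your original chest holds the treasure with probability 1/6, so the other 5 collectively hold it with probability 5/6.
The host can always find 2 empty chests to open, so the reveals don't change that 5/6; it is now spread over the 3 remaining unopened chests.
P(win by switching) = (5/6) · (1/3) = 5/18.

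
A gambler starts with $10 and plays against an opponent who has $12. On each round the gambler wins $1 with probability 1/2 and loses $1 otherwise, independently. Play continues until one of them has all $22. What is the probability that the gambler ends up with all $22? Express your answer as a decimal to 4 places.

0.4545

With a fair step, P(i) = ½P(i−1) + ½P(i+1) with P(0)=0, P(22)=1 has the linear solution P(i) = i/22.
P(10) = 10/22 = 5/11 ≈ 0.4545.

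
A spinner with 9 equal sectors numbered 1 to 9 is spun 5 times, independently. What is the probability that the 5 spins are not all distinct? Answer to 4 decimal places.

P(all 5 different) = 9/9 · 8/9 · ··· · 5/9 ≈ 0.2561.
P(at least two equal) = 1 − 0.2561 = 0.7439.

0.7439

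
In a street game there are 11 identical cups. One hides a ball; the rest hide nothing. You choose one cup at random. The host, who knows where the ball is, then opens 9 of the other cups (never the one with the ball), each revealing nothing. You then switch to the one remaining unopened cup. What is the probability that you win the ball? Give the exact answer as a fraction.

10/11

Your original cup holds the ball with probability 1/11, so the other 10 collectively hold it with probability 10/11.
The host can always find 9 empty cups to open, so the reveals don't change that 10/11; it is now spread over the 1 remaining unopened cup.
P(win by switching) = (10/11) · (1/1) = 10/11.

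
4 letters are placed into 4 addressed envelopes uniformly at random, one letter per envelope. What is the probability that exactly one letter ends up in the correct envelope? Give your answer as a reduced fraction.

Choose which one is fixed: C(4,1) = 4 ways.
The remaining 3 must have no fixed point: D(3) = 2.
P = 4·2/24 = 1/3.

1/3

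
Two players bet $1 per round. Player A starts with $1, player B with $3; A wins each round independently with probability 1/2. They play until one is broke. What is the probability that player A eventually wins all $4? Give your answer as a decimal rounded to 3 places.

0.250

With a fair step, P(i) = ½P(i−1) + ½P(i+1) with P(0)=0, P(4)=1 has the linear solution P(i) = i/4.
P(1) = 1/4 ≈ 0.250.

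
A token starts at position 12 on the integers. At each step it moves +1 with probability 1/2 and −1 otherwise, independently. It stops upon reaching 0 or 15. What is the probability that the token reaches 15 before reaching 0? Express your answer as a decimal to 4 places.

With a fair step, P(i) = ½P(i−1) + ½P(i+1) with P(0)=0, P(15)=1 has the linear solution P(i) = i/15.
P(12) = 12/15 = 4/5 ≈ 0.8000.

0.8000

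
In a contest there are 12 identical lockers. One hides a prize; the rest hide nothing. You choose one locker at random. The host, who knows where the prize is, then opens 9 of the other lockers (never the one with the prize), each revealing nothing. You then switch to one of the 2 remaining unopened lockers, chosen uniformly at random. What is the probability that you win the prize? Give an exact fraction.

Your original locker holds the prize with probability 1/12, so the other 11 collectively hold it with probability 11/12.
The host can always find 9 empty lockers to open, so the reveals don't change that 11/12; it is now spread over the 2 remaining unopened lockers.
P(win by switching) = (11/12) · (1/2) = 11/24.

11/24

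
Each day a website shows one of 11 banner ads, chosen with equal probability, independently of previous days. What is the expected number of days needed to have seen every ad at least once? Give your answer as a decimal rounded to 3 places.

33.219

After i distinct types are collected, each trial gives a new one with probability (11−i)/11, so the expected wait for the next new type is 11/(11−i).
E = 11/11 + 11/10 + 11/9 + 11/8 + 11/7 + 11/6 + 11/5 + 11/4 + 11/3 + 11/2 + 11/1 = 83711/2520 ≈ 33.219.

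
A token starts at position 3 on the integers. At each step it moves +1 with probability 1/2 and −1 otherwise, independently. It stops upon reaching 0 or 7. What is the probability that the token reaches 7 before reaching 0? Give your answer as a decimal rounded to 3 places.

With a fair step, P(i) = ½P(i−1) + ½P(i+1) with P(0)=0, P(7)=1 has the linear solution P(i) = i/7.
P(3) = 3/7 ≈ 0.429.

0.429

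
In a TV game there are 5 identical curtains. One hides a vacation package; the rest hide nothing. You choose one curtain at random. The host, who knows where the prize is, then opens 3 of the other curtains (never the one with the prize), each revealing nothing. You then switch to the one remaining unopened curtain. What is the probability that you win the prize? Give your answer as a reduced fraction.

4/5

Your original curtain holds the prize with probability 1/5, so the other 4 collectively hold it with probability 4/5.
The host can always find 3 empty curtains to open, so the reveals don't change that 4/5; it is now spread over the 1 remaining unopened curtain.
P(win by switching) = (4/5) · (1/1) = 4/5.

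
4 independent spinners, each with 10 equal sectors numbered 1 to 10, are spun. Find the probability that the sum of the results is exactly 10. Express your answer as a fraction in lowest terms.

21/2500

There are 10^4 = 10000 equally likely outcomes.
The number of ordered 4-tuples from {1,…,10} summing to 10 is 84.
P(sum = 10) = 84/10000 = 21/2500.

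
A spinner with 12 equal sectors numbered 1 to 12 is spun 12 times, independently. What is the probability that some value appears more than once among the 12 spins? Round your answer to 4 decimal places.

P(all 12 different) = 12/12 · 11/12 · ··· · 1/12 ≈ 0.0001.
P(at least two equal) = 1 − 0.0001 = 0.9999.

0.9999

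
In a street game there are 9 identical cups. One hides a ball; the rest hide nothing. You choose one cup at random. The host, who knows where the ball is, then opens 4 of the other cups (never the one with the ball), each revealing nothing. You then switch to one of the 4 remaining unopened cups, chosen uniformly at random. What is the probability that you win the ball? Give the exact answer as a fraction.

2/9

Your original cup holds the ball with probability 1/9, so the other 8 collectively hold it with probability 8/9.
The host can always find 4 empty cups to open, so the reveals don't change that 8/9; it is now spread over the 4 remaining unopened cups.
P(win by switching) = (8/9) · (1/4) = 2/9.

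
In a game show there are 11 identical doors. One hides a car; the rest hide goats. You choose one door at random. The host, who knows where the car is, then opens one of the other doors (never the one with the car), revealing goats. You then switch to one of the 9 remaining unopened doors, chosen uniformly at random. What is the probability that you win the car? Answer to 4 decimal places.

Your original door holds the car with probability 1/11, so the other 10 collectively hold it with probability 10/11.
The host can always find an empty door to open, so this doesn't change that 10/11; it is now spread over the 9 remaining unopened doors.
P(win by switching) = (10/11) · (1/9) = 10/99 ≈ 0.1010.

0.1010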